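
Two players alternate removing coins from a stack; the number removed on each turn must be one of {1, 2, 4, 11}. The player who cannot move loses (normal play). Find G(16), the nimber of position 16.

n :  0  1  2  3  4  5  6  7  8  9 10 11 12 13 14 15 16
G :  0  1  2  0  1  2  0  1  2  0  1  2  0  1  2  0  1

1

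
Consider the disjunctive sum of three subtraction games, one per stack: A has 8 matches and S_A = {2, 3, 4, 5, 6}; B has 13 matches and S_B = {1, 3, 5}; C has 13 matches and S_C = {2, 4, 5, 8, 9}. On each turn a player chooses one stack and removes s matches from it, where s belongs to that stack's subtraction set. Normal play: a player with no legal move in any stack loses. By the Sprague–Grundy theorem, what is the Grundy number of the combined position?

1

Stack A, S = {2, 3, 4, 5, 6}:
n : 0 1 2 3 4 5 6 7 8
G : 0 0 1 1 2 2 3 3 0
G_A(8) = 0.
Stack B, S = {1, 3, 5}:
G(0) = 0
G(1) = mex{0} = 1
G(2) = mex{1} = 0
G(3) = mex{0,0} = 1
G(4) = mex{1,1} = 0
G(5) = mex{0,0,0} = 1
G(6) = mex{1,1,1} = 0
G(7) = mex{0,0,0} = 1
G(8) = mex{1,1,1} = 0
G(9) = mex{0,0,0} = 1
G(10) = mex{1,1,1} = 0
G(11) = mex{0,0,0} = 1
G(12) = mex{1,1,1} = 0
G(13) = mex{0,0,0} = 1
G_B(13) = 1.
Stack C, S = {2, 4, 5, 8, 9}:
G(0) = 0
G(1) = mex{} = 0
G(2) = mex{0} = 1
G(3) = mex{0} = 1
G(4) = mex{1,0} = 2
G(5) = mex{1,0,0} = 2
G(6) = mex{2,1,0} = 3
G(7) = mex{2,1,1} = 0
G(8) = mex{3,2,1,0} = 4
G(9) = mex{0,2,2,0,0} = 1
G(10) = mex{4,3,2,1,0} = 5
G(11) = mex{1,0,3,1,1} = 2
G(12) = mex{5,4,0,2,1} = 3
G(13) = mex{2,1,4,2,2} = 0
G_C(13) = 0.
Combined Grundy value = 0 ⊕ 1 ⊕ 0 = 1.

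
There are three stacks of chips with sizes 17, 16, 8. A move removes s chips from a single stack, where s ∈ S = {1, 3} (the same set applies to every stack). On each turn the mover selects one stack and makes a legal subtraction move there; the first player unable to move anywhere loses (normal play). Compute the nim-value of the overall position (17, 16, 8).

1

All stacks use S = {1, 3}:
n :  0  1  2  3  4  5  6  7  8  9 10 11 12 13 14 15 16 17
G :  0  1  0  1  0  1  0  1  0  1  0  1  0  1  0  1  0  1
Stack A: G(17) = 1.
Stack B: G(16) = 0.
Stack C: G(8) = 0.
Combined Grundy value = 1 ⊕ 0 ⊕ 0 = 1.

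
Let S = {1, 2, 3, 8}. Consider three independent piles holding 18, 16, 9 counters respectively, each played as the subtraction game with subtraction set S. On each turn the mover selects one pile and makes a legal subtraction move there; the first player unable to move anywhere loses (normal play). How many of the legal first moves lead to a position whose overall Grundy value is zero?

3

All piles use S = {1, 2, 3, 8}:
G(0) = 0
G(1) = mex{0} = 1
G(2) = mex{1,0} = 2
G(3) = mex{2,1,0} = 3
G(4) = mex{3,2,1} = 0
G(5) = mex{0,3,2} = 1
G(6) = mex{1,0,3} = 2
G(7) = mex{2,1,0} = 3
G(8) = mex{3,2,1,0} = 4
G(9) = mex{4,3,2,1} = 0
G(10) = mex{0,4,3,2} = 1
G(11) = mex{1,0,4,3} = 2
G(12) = mex{2,1,0,0} = 3
G(13) = mex{3,2,1,1} = 0
G(14) = mex{0,3,2,2} = 1
G(15) = mex{1,0,3,3} = 2
G(16) = mex{2,1,0,4} = 3
G(17) = mex{3,2,1,0} = 4
G(18) = mex{4,3,2,1} = 0
Pile A: G(18) = 0.
Pile B: G(16) = 3.
Pile C: G(9) = 0.
Combined Grundy value = 0 ⊕ 3 ⊕ 0 = 3.
A winning move leaves total XOR = 0, i.e. changes one component's Grundy value g to g ⊕ X where X is the current total.
Pile A: need g' = 0⊕3 = 3. Options: 18−1→G=4, 18−2→G=3, 18−3→G=2, 18−8→G=1. Hits: 1.
Pile B: need g' = 3⊕3 = 0. Options: 16−1→G=2, 16−2→G=1, 16−3→G=0, 16−8→G=4. Hits: 1.
Pile C: need g' = 0⊕3 = 3. Options: 9−1→G=4, 9−2→G=3, 9−3→G=2, 9−8→G=1. Hits: 1.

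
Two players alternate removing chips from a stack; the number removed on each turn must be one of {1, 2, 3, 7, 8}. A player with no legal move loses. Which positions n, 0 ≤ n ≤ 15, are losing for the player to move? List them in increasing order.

0, 4, 9, 13

G(0) = 0
G(1) = mex{0} = 1
G(2) = mex{1,0} = 2
G(3) = mex{2,1,0} = 3
G(4) = mex{3,2,1} = 0
G(5) = mex{0,3,2} = 1
G(6) = mex{1,0,3} = 2
G(7) = mex{2,1,0,0} = 3
G(8) = mex{3,2,1,1,0} = 4
G(9) = mex{4,3,2,2,1} = 0
G(10) = mex{0,4,3,3,2} = 1
G(11) = mex{1,0,4,0,3} = 2
G(12) = mex{2,1,0,1,0} = 3
G(13) = mex{3,2,1,2,1} = 0
G(14) = mex{0,3,2,3,2} = 1
G(15) = mex{1,0,3,4,3} = 2
P-positions are exactly the n with G(n) = 0.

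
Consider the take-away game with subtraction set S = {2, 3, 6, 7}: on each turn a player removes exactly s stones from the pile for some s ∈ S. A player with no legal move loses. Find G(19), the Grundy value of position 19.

0

n :  0  1  2  3  4  5  6  7  8  9 10 11 12 13 14 15 16 17 18 19
G :  0  0  1  1  2  0  3  1  2  0  0  1  1  2  0  3  1  2  0  0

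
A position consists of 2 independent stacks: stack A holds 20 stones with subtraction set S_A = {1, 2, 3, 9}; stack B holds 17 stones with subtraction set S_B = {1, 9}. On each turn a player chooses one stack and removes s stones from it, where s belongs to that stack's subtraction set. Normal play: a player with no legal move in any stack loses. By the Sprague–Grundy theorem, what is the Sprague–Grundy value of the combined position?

1

Stack A, S = {1, 2, 3, 9}:
n :  0  1  2  3  4  5  6  7  8  9 10 11 12 13 14 15 16 17 18 19 20
G :  0  1  2  3  0  1  2  3  0  1  2  3  0  1  2  3  0  1  2  3  0
G_A(20) = 0.
Stack B, S = {1, 9}:
G(0) = 0
G(1) = mex{0} = 1
G(2) = mex{1} = 0
G(3) = mex{0} = 1
G(4) = mex{1} = 0
G(5) = mex{0} = 1
G(6) = mex{1} = 0
G(7) = mex{0} = 1
G(8) = mex{1} = 0
G(9) = mex{0,0} = 1
G(10) = mex{1,1} = 0
G(11) = mex{0,0} = 1
G(12) = mex{1,1} = 0
G(13) = mex{0,0} = 1
G(14) = mex{1,1} = 0
G(15) = mex{0,0} = 1
G(16) = mex{1,1} = 0
G(17) = mex{0,0} = 1
G_B(17) = 1.
Combined Grundy value = 0 ⊕ 1 = 1.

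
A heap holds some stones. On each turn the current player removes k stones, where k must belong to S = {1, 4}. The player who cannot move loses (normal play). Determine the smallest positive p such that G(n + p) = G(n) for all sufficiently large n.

G(0) = 0
G(1) = mex{0} = 1
G(2) = mex{1} = 0
G(3) = mex{0} = 1
G(4) = mex{1,0} = 2
G(5) = mex{2,1} = 0
G(6) = mex{0,0} = 1
G(7) = mex{1,1} = 0
G(8) = mex{0,2} = 1
G(9) = mex{1,0} = 2
G(10) = mex{2,1} = 0
G(11) = mex{0,0} = 1
G(12) = mex{1,1} = 0
G(13) = mex{0,2} = 1
G(14) = mex{1,0} = 2
G(n+5) = G(n) holds for n = 0,…,3 (a full window of length max(S) = 4), so the sequence is purely periodic with period 5.

5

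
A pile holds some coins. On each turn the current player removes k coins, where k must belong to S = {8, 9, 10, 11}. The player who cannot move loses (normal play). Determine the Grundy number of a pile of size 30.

1

G(0) = 0
G(1) = mex{} = 0
G(2) = mex{} = 0
G(3) = mex{} = 0
G(4) = mex{} = 0
G(5) = mex{} = 0
G(6) = mex{} = 0
G(7) = mex{} = 0
G(8) = mex{0} = 1
G(9) = mex{0,0} = 1
G(10) = mex{0,0,0} = 1
G(11) = mex{0,0,0,0} = 1
G(12) = mex{0,0,0,0} = 1
G(13) = mex{0,0,0,0} = 1
G(14) = mex{0,0,0,0} = 1
G(15) = mex{0,0,0,0} = 1
G(16) = mex{1,0,0,0} = 2
G(17) = mex{1,1,0,0} = 2
G(18) = mex{1,1,1,0} = 2
G(19) = mex{1,1,1,1} = 0
G(20) = mex{1,1,1,1} = 0
G(21) = mex{1,1,1,1} = 0
G(22) = mex{1,1,1,1} = 0
G(23) = mex{1,1,1,1} = 0
G(24) = mex{2,1,1,1} = 0
G(25) = mex{2,2,1,1} = 0
G(26) = mex{2,2,2,1} = 0
G(27) = mex{0,2,2,2} = 1
G(28) = mex{0,0,2,2} = 1
G(29) = mex{0,0,0,2} = 1
G(30) = mex{0,0,0,0} = 1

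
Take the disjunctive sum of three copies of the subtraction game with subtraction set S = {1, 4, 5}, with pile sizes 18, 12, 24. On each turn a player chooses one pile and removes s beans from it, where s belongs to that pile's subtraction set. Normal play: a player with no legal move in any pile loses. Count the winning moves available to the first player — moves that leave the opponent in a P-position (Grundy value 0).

3

All piles use S = {1, 4, 5}:
n :  0  1  2  3  4  5  6  7  8  9 10 11 12 13 14 15 16 17 18 19 20 21 22 23 24
G :  0  1  0  1  2  3  2  3  0  1  0  1  2  3  2  3  0  1  0  1  2  3  2  3  0
Pile A: G(18) = 0.
Pile B: G(12) = 2.
Pile C: G(24) = 0.
Combined Grundy value = 0 ⊕ 2 ⊕ 0 = 2.
A winning move leaves total XOR = 0, i.e. changes one component's Grundy value g to g ⊕ X where X is the current total.
Pile A: need g' = 0⊕2 = 2. Options: 18−1→G=1, 18−4→G=2, 18−5→G=3. Hits: 1.
Pile B: need g' = 2⊕2 = 0. Options: 12−1→G=1, 12−4→G=0, 12−5→G=3. Hits: 1.
Pile C: need g' = 0⊕2 = 2. Options: 24−1→G=3, 24−4→G=2, 24−5→G=1. Hits: 1.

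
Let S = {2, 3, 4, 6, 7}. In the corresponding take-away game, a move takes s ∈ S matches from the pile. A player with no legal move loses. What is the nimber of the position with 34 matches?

G(0) = 0
G(1) = mex{} = 0
G(2) = mex{0} = 1
G(3) = mex{0,0} = 1
G(4) = mex{1,0,0} = 2
G(5) = mex{1,1,0} = 2
G(6) = mex{2,1,1,0} = 3
G(7) = mex{2,2,1,0,0} = 3
G(8) = mex{3,2,2,1,0} = 4
G(9) = mex{3,3,2,1,1} = 0
G(10) = mex{4,3,3,2,1} = 0
G(11) = mex{0,4,3,2,2} = 1
G(12) = mex{0,0,4,3,2} = 1
G(13) = mex{1,0,0,3,3} = 2
G(14) = mex{1,1,0,4,3} = 2
G(15) = mex{2,1,1,0,4} = 3
G(16) = mex{2,2,1,0,0} = 3
G(17) = mex{3,2,2,1,0} = 4
G(18) = mex{3,3,2,1,1} = 0
G(19) = mex{4,3,3,2,1} = 0
G(20) = mex{0,4,3,2,2} = 1
G(21) = mex{0,0,4,3,2} = 1
G(22) = mex{1,0,0,3,3} = 2
G(23) = mex{1,1,0,4,3} = 2
G(24) = mex{2,1,1,0,4} = 3
G(25) = mex{2,2,1,0,0} = 3
G(26) = mex{3,2,2,1,0} = 4
G(27) = mex{3,3,2,1,1} = 0
G(28) = mex{4,3,3,2,1} = 0
G(29) = mex{0,4,3,2,2} = 1
G(30) = mex{0,0,4,3,2} = 1
G(31) = mex{1,0,0,3,3} = 2
G(32) = mex{1,1,0,4,3} = 2
G(33) = mex{2,1,1,0,4} = 3
G(34) = mex{2,2,1,0,0} = 3

3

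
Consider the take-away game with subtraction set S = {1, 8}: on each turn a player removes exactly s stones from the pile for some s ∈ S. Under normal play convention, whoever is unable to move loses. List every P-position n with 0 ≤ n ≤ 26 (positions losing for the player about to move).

G(0) = 0
G(1) = mex{0} = 1
G(2) = mex{1} = 0
G(3) = mex{0} = 1
G(4) = mex{1} = 0
G(5) = mex{0} = 1
G(6) = mex{1} = 0
G(7) = mex{0} = 1
G(8) = mex{1,0} = 2
G(9) = mex{2,1} = 0
G(10) = mex{0,0} = 1
G(11) = mex{1,1} = 0
G(12) = mex{0,0} = 1
G(13) = mex{1,1} = 0
G(14) = mex{0,0} = 1
G(15) = mex{1,1} = 0
G(16) = mex{0,2} = 1
G(17) = mex{1,0} = 2
G(18) = mex{2,1} = 0
G(19) = mex{0,0} = 1
G(20) = mex{1,1} = 0
G(21) = mex{0,0} = 1
G(22) = mex{1,1} = 0
G(23) = mex{0,0} = 1
G(24) = mex{1,1} = 0
G(25) = mex{0,2} = 1
G(26) = mex{1,0} = 2
P-positions are exactly the n with G(n) = 0.

0, 2, 4, 6, 9, 11, 13, 15, 18, 20, 22, 24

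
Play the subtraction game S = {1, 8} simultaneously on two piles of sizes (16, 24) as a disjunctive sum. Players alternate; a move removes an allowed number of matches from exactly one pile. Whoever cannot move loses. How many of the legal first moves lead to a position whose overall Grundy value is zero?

All piles use S = {1, 8}:
G(0) = 0
G(1) = mex{0} = 1
G(2) = mex{1} = 0
G(3) = mex{0} = 1
G(4) = mex{1} = 0
G(5) = mex{0} = 1
G(6) = mex{1} = 0
G(7) = mex{0} = 1
G(8) = mex{1,0} = 2
G(9) = mex{2,1} = 0
G(10) = mex{0,0} = 1
G(11) = mex{1,1} = 0
G(12) = mex{0,0} = 1
G(13) = mex{1,1} = 0
G(14) = mex{0,0} = 1
G(15) = mex{1,1} = 0
G(16) = mex{0,2} = 1
G(17) = mex{1,0} = 2
G(18) = mex{2,1} = 0
G(19) = mex{0,0} = 1
G(20) = mex{1,1} = 0
G(21) = mex{0,0} = 1
G(22) = mex{1,1} = 0
G(23) = mex{0,0} = 1
G(24) = mex{1,1} = 0
Pile A: G(16) = 1.
Pile B: G(24) = 0.
Combined Grundy value = 1 ⊕ 0 = 1.
A winning move leaves total XOR = 0, i.e. changes one component's Grundy value g to g ⊕ X where X is the current total.
Pile A: need g' = 1⊕1 = 0. Options: 16−1→G=0, 16−8→G=2. Hits: 1.
Pile B: need g' = 0⊕1 = 1. Options: 24−1→G=1, 24−8→G=1. Hits: 2.

3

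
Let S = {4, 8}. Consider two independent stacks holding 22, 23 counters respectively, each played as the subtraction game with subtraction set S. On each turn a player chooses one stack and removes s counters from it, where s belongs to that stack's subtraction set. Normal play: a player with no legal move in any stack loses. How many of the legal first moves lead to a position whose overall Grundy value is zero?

0

All stacks use S = {4, 8}:
G(0) = 0
G(1) = mex{} = 0
G(2) = mex{} = 0
G(3) = mex{} = 0
G(4) = mex{0} = 1
G(5) = mex{0} = 1
G(6) = mex{0} = 1
G(7) = mex{0} = 1
G(8) = mex{1,0} = 2
G(9) = mex{1,0} = 2
G(10) = mex{1,0} = 2
G(11) = mex{1,0} = 2
G(12) = mex{2,1} = 0
G(13) = mex{2,1} = 0
G(14) = mex{2,1} = 0
G(15) = mex{2,1} = 0
G(16) = mex{0,2} = 1
G(17) = mex{0,2} = 1
G(18) = mex{0,2} = 1
G(19) = mex{0,2} = 1
G(20) = mex{1,0} = 2
G(21) = mex{1,0} = 2
G(22) = mex{1,0} = 2
G(23) = mex{1,0} = 2
Stack A: G(22) = 2.
Stack B: G(23) = 2.
Combined Grundy value = 2 ⊕ 2 = 0.
A winning move leaves total XOR = 0, i.e. changes one component's Grundy value g to g ⊕ X where X is the current total.
Stack A: target g' = 2⊕0 = 2, but every legal move changes the Grundy value (mex property), so 0 moves.
Stack B: target g' = 2⊕0 = 2, but every legal move changes the Grundy value (mex property), so 0 moves.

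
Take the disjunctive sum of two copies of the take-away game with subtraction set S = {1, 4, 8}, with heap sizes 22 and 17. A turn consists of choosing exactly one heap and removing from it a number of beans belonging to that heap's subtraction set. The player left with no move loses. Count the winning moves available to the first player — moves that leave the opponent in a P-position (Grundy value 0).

1

All heaps use S = {1, 4, 8}:
G(0) = 0
G(1) = mex{0} = 1
G(2) = mex{1} = 0
G(3) = mex{0} = 1
G(4) = mex{1,0} = 2
G(5) = mex{2,1} = 0
G(6) = mex{0,0} = 1
G(7) = mex{1,1} = 0
G(8) = mex{0,2,0} = 1
G(9) = mex{1,0,1} = 2
G(10) = mex{2,1,0} = 3
G(11) = mex{3,0,1} = 2
G(12) = mex{2,1,2} = 0
G(13) = mex{0,2,0} = 1
G(14) = mex{1,3,1} = 0
G(15) = mex{0,2,0} = 1
G(16) = mex{1,0,1} = 2
G(17) = mex{2,1,2} = 0
G(18) = mex{0,0,3} = 1
G(19) = mex{1,1,2} = 0
G(20) = mex{0,2,0} = 1
G(21) = mex{1,0,1} = 2
G(22) = mex{2,1,0} = 3
Heap A: G(22) = 3.
Heap B: G(17) = 0.
Combined Grundy value = 3 ⊕ 0 = 3.
A winning move leaves total XOR = 0, i.e. changes one component's Grundy value g to g ⊕ X where X is the current total.
Heap A: need g' = 3⊕3 = 0. Options: 22−1→G=2, 22−4→G=1, 22−8→G=0. Hits: 1.
Heap B: need g' = 0⊕3 = 3. Options: 17−1→G=2, 17−4→G=1, 17−8→G=2. Hits: 0.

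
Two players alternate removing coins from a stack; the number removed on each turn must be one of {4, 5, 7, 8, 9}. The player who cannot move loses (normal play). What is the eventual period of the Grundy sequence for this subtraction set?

n :  0  1  2  3  4  5  6  7  8  9 10 11 12 13 14 15 16 17 18 19 20 21 22 23 24 25 26 27
G :  0  0  0  0  1  1  1  1  2  2  2  2  3  0  0  0  0  1  1  1  1  2  2  2  2  3  0  0
G(n+13) = G(n) holds for n = 0,…,8 (a full window of length max(S) = 9), so the sequence is purely periodic with period 13.

13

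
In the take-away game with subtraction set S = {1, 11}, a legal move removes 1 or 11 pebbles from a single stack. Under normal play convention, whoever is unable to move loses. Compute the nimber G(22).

G(0) = 0
G(1) = mex{0} = 1
G(2) = mex{1} = 0
G(3) = mex{0} = 1
G(4) = mex{1} = 0
G(5) = mex{0} = 1
G(6) = mex{1} = 0
G(7) = mex{0} = 1
G(8) = mex{1} = 0
G(9) = mex{0} = 1
G(10) = mex{1} = 0
G(11) = mex{0,0} = 1
G(12) = mex{1,1} = 0
G(13) = mex{0,0} = 1
G(14) = mex{1,1} = 0
G(15) = mex{0,0} = 1
G(16) = mex{1,1} = 0
G(17) = mex{0,0} = 1
G(18) = mex{1,1} = 0
G(19) = mex{0,0} = 1
G(20) = mex{1,1} = 0
G(21) = mex{0,0} = 1
G(22) = mex{1,1} = 0

0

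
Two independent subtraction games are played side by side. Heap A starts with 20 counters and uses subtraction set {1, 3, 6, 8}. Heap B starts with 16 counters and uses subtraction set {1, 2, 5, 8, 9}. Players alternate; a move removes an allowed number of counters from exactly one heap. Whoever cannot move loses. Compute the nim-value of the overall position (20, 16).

Heap A, S = {1, 3, 6, 8}:
G(0) = 0
G(1) = mex{0} = 1
G(2) = mex{1} = 0
G(3) = mex{0,0} = 1
G(4) = mex{1,1} = 0
G(5) = mex{0,0} = 1
G(6) = mex{1,1,0} = 2
G(7) = mex{2,0,1} = 3
G(8) = mex{3,1,0,0} = 2
G(9) = mex{2,2,1,1} = 0
G(10) = mex{0,3,0,0} = 1
G(11) = mex{1,2,1,1} = 0
G(12) = mex{0,0,2,0} = 1
G(13) = mex{1,1,3,1} = 0
G(14) = mex{0,0,2,2} = 1
G(15) = mex{1,1,0,3} = 2
G(16) = mex{2,0,1,2} = 3
G(17) = mex{3,1,0,0} = 2
G(18) = mex{2,2,1,1} = 0
G(19) = mex{0,3,0,0} = 1
G(20) = mex{1,2,1,1} = 0
G_A(20) = 0.
Heap B, S = {1, 2, 5, 8, 9}:
G(0) = 0
G(1) = mex{0} = 1
G(2) = mex{1,0} = 2
G(3) = mex{2,1} = 0
G(4) = mex{0,2} = 1
G(5) = mex{1,0,0} = 2
G(6) = mex{2,1,1} = 0
G(7) = mex{0,2,2} = 1
G(8) = mex{1,0,0,0} = 2
G(9) = mex{2,1,1,1,0} = 3
G(10) = mex{3,2,2,2,1} = 0
G(11) = mex{0,3,0,0,2} = 1
G(12) = mex{1,0,1,1,0} = 2
G(13) = mex{2,1,2,2,1} = 0
G(14) = mex{0,2,3,0,2} = 1
G(15) = mex{1,0,0,1,0} = 2
G(16) = mex{2,1,1,2,1} = 0
G_B(16) = 0.
Combined Grundy value = 0 ⊕ 0 = 0.

0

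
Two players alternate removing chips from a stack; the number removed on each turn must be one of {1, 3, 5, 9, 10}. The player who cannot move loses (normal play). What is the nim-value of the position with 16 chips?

2

n :  0  1  2  3  4  5  6  7  8  9 10 11 12 13 14 15 16
G :  0  1  0  1  0  1  0  1  0  1  2  3  2  3  2  3  2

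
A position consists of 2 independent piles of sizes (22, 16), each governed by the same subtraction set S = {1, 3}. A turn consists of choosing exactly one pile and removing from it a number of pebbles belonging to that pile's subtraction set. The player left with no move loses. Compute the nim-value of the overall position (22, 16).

0

All piles use S = {1, 3}:
G(0) = 0
G(1) = mex{0} = 1
G(2) = mex{1} = 0
G(3) = mex{0,0} = 1
G(4) = mex{1,1} = 0
G(5) = mex{0,0} = 1
G(6) = mex{1,1} = 0
G(7) = mex{0,0} = 1
G(8) = mex{1,1} = 0
G(9) = mex{0,0} = 1
G(10) = mex{1,1} = 0
G(11) = mex{0,0} = 1
G(12) = mex{1,1} = 0
G(13) = mex{0,0} = 1
G(14) = mex{1,1} = 0
G(15) = mex{0,0} = 1
G(16) = mex{1,1} = 0
G(17) = mex{0,0} = 1
G(18) = mex{1,1} = 0
G(19) = mex{0,0} = 1
G(20) = mex{1,1} = 0
G(21) = mex{0,0} = 1
G(22) = mex{1,1} = 0
Pile A: G(22) = 0.
Pile B: G(16) = 0.
Combined Grundy value = 0 ⊕ 0 = 0.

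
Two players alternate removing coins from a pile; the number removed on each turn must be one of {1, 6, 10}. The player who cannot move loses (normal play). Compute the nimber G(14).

3

n :  0  1  2  3  4  5  6  7  8  9 10 11 12 13 14
G :  0  1  0  1  0  1  2  0  1  0  1  0  1  2  3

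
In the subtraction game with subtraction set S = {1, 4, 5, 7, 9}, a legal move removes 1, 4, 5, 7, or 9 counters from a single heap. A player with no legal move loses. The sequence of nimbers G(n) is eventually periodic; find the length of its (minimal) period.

G(0) = 0
G(1) = mex{0} = 1
G(2) = mex{1} = 0
G(3) = mex{0} = 1
G(4) = mex{1,0} = 2
G(5) = mex{2,1,0} = 3
G(6) = mex{3,0,1} = 2
G(7) = mex{2,1,0,0} = 3
G(8) = mex{3,2,1,1} = 0
G(9) = mex{0,3,2,0,0} = 1
G(10) = mex{1,2,3,1,1} = 0
G(11) = mex{0,3,2,2,0} = 1
G(12) = mex{1,0,3,3,1} = 2
G(13) = mex{2,1,0,2,2} = 3
G(14) = mex{3,0,1,3,3} = 2
G(15) = mex{2,1,0,0,2} = 3
G(16) = mex{3,2,1,1,3} = 0
G(17) = mex{0,3,2,0,0} = 1
G(18) = mex{1,2,3,1,1} = 0
G(n+8) = G(n) holds for n = 0,…,8 (a full window of length max(S) = 9), so the sequence is purely periodic with period 8.

8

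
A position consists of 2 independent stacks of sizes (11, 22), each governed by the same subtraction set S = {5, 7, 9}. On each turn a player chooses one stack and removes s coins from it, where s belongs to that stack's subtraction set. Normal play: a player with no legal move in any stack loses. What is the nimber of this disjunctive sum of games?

3

All stacks use S = {5, 7, 9}:
n :  0  1  2  3  4  5  6  7  8  9 10 11 12 13 14 15 16 17 18 19 20 21 22
G :  0  0  0  0  0  1  1  1  1  1  2  2  2  2  0  0  0  0  0  1  1  1  1
Stack A: G(11) = 2.
Stack B: G(22) = 1.
Combined Grundy value = 2 ⊕ 1 = 3.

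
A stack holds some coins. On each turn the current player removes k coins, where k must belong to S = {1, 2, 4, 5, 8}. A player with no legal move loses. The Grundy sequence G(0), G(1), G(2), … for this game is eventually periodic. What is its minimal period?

n :  0  1  2  3  4  5  6  7  8  9 10 11 12 13 14
G :  0  1  2  0  1  2  0  1  2  0  1  2  0  1  2
G(n+3) = G(n) holds for n = 0,…,7 (a full window of length max(S) = 8), so the sequence is purely periodic with period 3.

3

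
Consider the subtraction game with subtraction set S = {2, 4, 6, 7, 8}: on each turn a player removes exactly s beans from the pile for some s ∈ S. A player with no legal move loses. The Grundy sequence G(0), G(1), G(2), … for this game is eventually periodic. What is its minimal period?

10

G(0) = 0
G(1) = mex{} = 0
G(2) = mex{0} = 1
G(3) = mex{0} = 1
G(4) = mex{1,0} = 2
G(5) = mex{1,0} = 2
G(6) = mex{2,1,0} = 3
G(7) = mex{2,1,0,0} = 3
G(8) = mex{3,2,1,0,0} = 4
G(9) = mex{3,2,1,1,0} = 4
G(10) = mex{4,3,2,1,1} = 0
G(11) = mex{4,3,2,2,1} = 0
G(12) = mex{0,4,3,2,2} = 1
G(13) = mex{0,4,3,3,2} = 1
G(14) = mex{1,0,4,3,3} = 2
G(15) = mex{1,0,4,4,3} = 2
G(16) = mex{2,1,0,4,4} = 3
G(17) = mex{2,1,0,0,4} = 3
G(18) = mex{3,2,1,0,0} = 4
G(19) = mex{3,2,1,1,0} = 4
G(20) = mex{4,3,2,1,1} = 0
G(21) = mex{4,3,2,2,1} = 0
G(n+10) = G(n) holds for n = 0,…,7 (a full window of length max(S) = 8), so the sequence is purely periodic with period 10.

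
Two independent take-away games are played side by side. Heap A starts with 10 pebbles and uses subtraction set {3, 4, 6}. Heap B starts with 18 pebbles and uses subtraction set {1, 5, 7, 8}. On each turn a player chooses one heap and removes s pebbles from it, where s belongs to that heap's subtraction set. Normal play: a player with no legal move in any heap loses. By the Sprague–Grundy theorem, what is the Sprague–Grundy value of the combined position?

Heap A, S = {3, 4, 6}:
n :  0  1  2  3  4  5  6  7  8  9 10
G :  0  0  0  1  1  1  2  2  2  0  0
G_A(10) = 0.
Heap B, S = {1, 5, 7, 8}:
n :  0  1  2  3  4  5  6  7  8  9 10 11 12 13 14 15 16 17 18
G :  0  1  0  1  0  1  0  1  2  3  2  3  2  3  2  0  1  0  1
G_B(18) = 1.
Combined Grundy value = 0 ⊕ 1 = 1.

1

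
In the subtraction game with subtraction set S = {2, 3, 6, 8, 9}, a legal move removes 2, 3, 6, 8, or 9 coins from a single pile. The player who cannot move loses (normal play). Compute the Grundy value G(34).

G(0) = 0
G(1) = mex{} = 0
G(2) = mex{0} = 1
G(3) = mex{0,0} = 1
G(4) = mex{1,0} = 2
G(5) = mex{1,1} = 0
G(6) = mex{2,1,0} = 3
G(7) = mex{0,2,0} = 1
G(8) = mex{3,0,1,0} = 2
G(9) = mex{1,3,1,0,0} = 2
G(10) = mex{2,1,2,1,0} = 3
G(11) = mex{2,2,0,1,1} = 3
G(12) = mex{3,2,3,2,1} = 0
G(13) = mex{3,3,1,0,2} = 4
G(14) = mex{0,3,2,3,0} = 1
G(15) = mex{4,0,2,1,3} = 5
G(16) = mex{1,4,3,2,1} = 0
G(17) = mex{5,1,3,2,2} = 0
G(18) = mex{0,5,0,3,2} = 1
G(19) = mex{0,0,4,3,3} = 1
G(20) = mex{1,0,1,0,3} = 2
G(21) = mex{1,1,5,4,0} = 2
G(22) = mex{2,1,0,1,4} = 3
G(23) = mex{2,2,0,5,1} = 3
G(24) = mex{3,2,1,0,5} = 4
G(25) = mex{3,3,1,0,0} = 2
G(26) = mex{4,3,2,1,0} = 5
G(27) = mex{2,4,2,1,1} = 0
G(28) = mex{5,2,3,2,1} = 0
G(29) = mex{0,5,3,2,2} = 1
G(30) = mex{0,0,4,3,2} = 1
G(31) = mex{1,0,2,3,3} = 4
G(32) = mex{1,1,5,4,3} = 0
G(33) = mex{4,1,0,2,4} = 3
G(34) = mex{0,4,0,5,2} = 1

1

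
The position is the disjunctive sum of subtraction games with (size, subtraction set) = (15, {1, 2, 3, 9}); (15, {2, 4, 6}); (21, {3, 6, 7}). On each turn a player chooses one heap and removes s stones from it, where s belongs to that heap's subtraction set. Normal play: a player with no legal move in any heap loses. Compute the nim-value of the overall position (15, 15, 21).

0

Heap A, S = {1, 2, 3, 9}:
G(0) = 0
G(1) = mex{0} = 1
G(2) = mex{1,0} = 2
G(3) = mex{2,1,0} = 3
G(4) = mex{3,2,1} = 0
G(5) = mex{0,3,2} = 1
G(6) = mex{1,0,3} = 2
G(7) = mex{2,1,0} = 3
G(8) = mex{3,2,1} = 0
G(9) = mex{0,3,2,0} = 1
G(10) = mex{1,0,3,1} = 2
G(11) = mex{2,1,0,2} = 3
G(12) = mex{3,2,1,3} = 0
G(13) = mex{0,3,2,0} = 1
G(14) = mex{1,0,3,1} = 2
G(15) = mex{2,1,0,2} = 3
G_A(15) = 3.
Heap B, S = {2, 4, 6}:
G(0) = 0
G(1) = mex{} = 0
G(2) = mex{0} = 1
G(3) = mex{0} = 1
G(4) = mex{1,0} = 2
G(5) = mex{1,0} = 2
G(6) = mex{2,1,0} = 3
G(7) = mex{2,1,0} = 3
G(8) = mex{3,2,1} = 0
G(9) = mex{3,2,1} = 0
G(10) = mex{0,3,2} = 1
G(11) = mex{0,3,2} = 1
G(12) = mex{1,0,3} = 2
G(13) = mex{1,0,3} = 2
G(14) = mex{2,1,0} = 3
G(15) = mex{2,1,0} = 3
G_B(15) = 3.
Heap C, S = {3, 6, 7}:
n :  0  1  2  3  4  5  6  7  8  9 10 11 12 13 14 15 16 17 18 19 20 21
G :  0  0  0  1  1  1  2  2  2  3  0  0  0  1  1  1  2  2  2  3  0  0
G_C(21) = 0.
Combined Grundy value = 3 ⊕ 3 ⊕ 0 = 0.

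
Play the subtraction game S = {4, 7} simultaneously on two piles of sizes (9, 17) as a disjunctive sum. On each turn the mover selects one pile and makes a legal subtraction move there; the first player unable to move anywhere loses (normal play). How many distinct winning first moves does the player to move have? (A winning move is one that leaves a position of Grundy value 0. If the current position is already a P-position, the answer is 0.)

2

All piles use S = {4, 7}:
G(0) = 0
G(1) = mex{} = 0
G(2) = mex{} = 0
G(3) = mex{} = 0
G(4) = mex{0} = 1
G(5) = mex{0} = 1
G(6) = mex{0} = 1
G(7) = mex{0,0} = 1
G(8) = mex{1,0} = 2
G(9) = mex{1,0} = 2
G(10) = mex{1,0} = 2
G(11) = mex{1,1} = 0
G(12) = mex{2,1} = 0
G(13) = mex{2,1} = 0
G(14) = mex{2,1} = 0
G(15) = mex{0,2} = 1
G(16) = mex{0,2} = 1
G(17) = mex{0,2} = 1
Pile A: G(9) = 2.
Pile B: G(17) = 1.
Combined Grundy value = 2 ⊕ 1 = 3.
A winning move leaves total XOR = 0, i.e. changes one component's Grundy value g to g ⊕ X where X is the current total.
Pile A: need g' = 2⊕3 = 1. Options: 9−4→G=1, 9−7→G=0. Hits: 1.
Pile B: need g' = 1⊕3 = 2. Options: 17−4→G=0, 17−7→G=2. Hits: 1.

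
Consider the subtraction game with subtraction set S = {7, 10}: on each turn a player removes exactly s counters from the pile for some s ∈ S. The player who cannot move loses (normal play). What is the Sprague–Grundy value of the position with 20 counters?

0

n :  0  1  2  3  4  5  6  7  8  9 10 11 12 13 14 15 16 17 18 19 20
G :  0  0  0  0  0  0  0  1  1  1  1  1  1  1  2  2  2  0  0  0  0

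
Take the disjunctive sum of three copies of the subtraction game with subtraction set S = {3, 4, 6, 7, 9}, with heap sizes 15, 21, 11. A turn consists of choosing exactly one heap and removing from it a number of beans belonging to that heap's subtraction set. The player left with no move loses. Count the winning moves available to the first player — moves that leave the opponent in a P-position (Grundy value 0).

4

All heaps use S = {3, 4, 6, 7, 9}:
n :  0  1  2  3  4  5  6  7  8  9 10 11 12 13 14 15 16 17 18 19 20 21
G :  0  0  0  1  1  1  2  2  2  3  3  3  0  0  0  1  1  1  2  2  2  3
Heap A: G(15) = 1.
Heap B: G(21) = 3.
Heap C: G(11) = 3.
Combined Grundy value = 1 ⊕ 3 ⊕ 3 = 1.
A winning move leaves total XOR = 0, i.e. changes one component's Grundy value g to g ⊕ X where X is the current total.
Heap A: need g' = 1⊕1 = 0. Options: 15−3→G=0, 15−4→G=3, 15−6→G=3, 15−7→G=2, 15−9→G=2. Hits: 1.
Heap B: need g' = 3⊕1 = 2. Options: 21−3→G=2, 21−4→G=1, 21−6→G=1, 21−7→G=0, 21−9→G=0. Hits: 1.
Heap C: need g' = 3⊕1 = 2. Options: 11−3→G=2, 11−4→G=2, 11−6→G=1, 11−7→G=1, 11−9→G=0. Hits: 2.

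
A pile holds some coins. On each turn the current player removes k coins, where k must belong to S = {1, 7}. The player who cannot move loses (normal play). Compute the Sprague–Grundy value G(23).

1

G(0) = 0
G(1) = mex{0} = 1
G(2) = mex{1} = 0
G(3) = mex{0} = 1
G(4) = mex{1} = 0
G(5) = mex{0} = 1
G(6) = mex{1} = 0
G(7) = mex{0,0} = 1
G(8) = mex{1,1} = 0
G(9) = mex{0,0} = 1
G(10) = mex{1,1} = 0
G(11) = mex{0,0} = 1
G(12) = mex{1,1} = 0
G(13) = mex{0,0} = 1
G(14) = mex{1,1} = 0
G(15) = mex{0,0} = 1
G(16) = mex{1,1} = 0
G(17) = mex{0,0} = 1
G(18) = mex{1,1} = 0
G(19) = mex{0,0} = 1
G(20) = mex{1,1} = 0
G(21) = mex{0,0} = 1
G(22) = mex{1,1} = 0
G(23) = mex{0,0} = 1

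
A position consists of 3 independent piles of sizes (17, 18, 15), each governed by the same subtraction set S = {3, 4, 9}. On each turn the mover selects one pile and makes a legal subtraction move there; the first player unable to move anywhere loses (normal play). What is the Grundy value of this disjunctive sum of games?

All piles use S = {3, 4, 9}:
G(0) = 0
G(1) = mex{} = 0
G(2) = mex{} = 0
G(3) = mex{0} = 1
G(4) = mex{0,0} = 1
G(5) = mex{0,0} = 1
G(6) = mex{1,0} = 2
G(7) = mex{1,1} = 0
G(8) = mex{1,1} = 0
G(9) = mex{2,1,0} = 3
G(10) = mex{0,2,0} = 1
G(11) = mex{0,0,0} = 1
G(12) = mex{3,0,1} = 2
G(13) = mex{1,3,1} = 0
G(14) = mex{1,1,1} = 0
G(15) = mex{2,1,2} = 0
G(16) = mex{0,2,0} = 1
G(17) = mex{0,0,0} = 1
G(18) = mex{0,0,3} = 1
Pile A: G(17) = 1.
Pile B: G(18) = 1.
Pile C: G(15) = 0.
Combined Grundy value = 1 ⊕ 1 ⊕ 0 = 0.

0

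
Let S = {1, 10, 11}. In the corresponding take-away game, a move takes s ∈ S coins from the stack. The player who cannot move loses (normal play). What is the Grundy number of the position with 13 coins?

n :  0  1  2  3  4  5  6  7  8  9 10 11 12 13
G :  0  1  0  1  0  1  0  1  0  1  2  3  2  3

3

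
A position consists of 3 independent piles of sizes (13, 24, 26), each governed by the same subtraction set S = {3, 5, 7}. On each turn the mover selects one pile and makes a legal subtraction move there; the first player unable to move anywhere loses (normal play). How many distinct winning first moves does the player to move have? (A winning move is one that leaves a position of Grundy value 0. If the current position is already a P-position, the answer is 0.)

2

All piles use S = {3, 5, 7}:
n :  0  1  2  3  4  5  6  7  8  9 10 11 12 13 14 15 16 17 18 19 20 21 22 23 24 25 26
G :  0  0  0  1  1  1  2  2  2  3  0  0  0  1  1  1  2  2  2  3  0  0  0  1  1  1  2
Pile A: G(13) = 1.
Pile B: G(24) = 1.
Pile C: G(26) = 2.
Combined Grundy value = 1 ⊕ 1 ⊕ 2 = 2.
A winning move leaves total XOR = 0, i.e. changes one component's Grundy value g to g ⊕ X where X is the current total.
Pile A: need g' = 1⊕2 = 3. Options: 13−3→G=0, 13−5→G=2, 13−7→G=2. Hits: 0.
Pile B: need g' = 1⊕2 = 3. Options: 24−3→G=0, 24−5→G=3, 24−7→G=2. Hits: 1.
Pile C: need g' = 2⊕2 = 0. Options: 26−3→G=1, 26−5→G=0, 26−7→G=3. Hits: 1.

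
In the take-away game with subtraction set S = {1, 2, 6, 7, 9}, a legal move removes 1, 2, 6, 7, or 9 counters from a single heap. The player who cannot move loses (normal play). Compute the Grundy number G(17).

1

G(0) = 0
G(1) = mex{0} = 1
G(2) = mex{1,0} = 2
G(3) = mex{2,1} = 0
G(4) = mex{0,2} = 1
G(5) = mex{1,0} = 2
G(6) = mex{2,1,0} = 3
G(7) = mex{3,2,1,0} = 4
G(8) = mex{4,3,2,1} = 0
G(9) = mex{0,4,0,2,0} = 1
G(10) = mex{1,0,1,0,1} = 2
G(11) = mex{2,1,2,1,2} = 0
G(12) = mex{0,2,3,2,0} = 1
G(13) = mex{1,0,4,3,1} = 2
G(14) = mex{2,1,0,4,2} = 3
G(15) = mex{3,2,1,0,3} = 4
G(16) = mex{4,3,2,1,4} = 0
G(17) = mex{0,4,0,2,0} = 1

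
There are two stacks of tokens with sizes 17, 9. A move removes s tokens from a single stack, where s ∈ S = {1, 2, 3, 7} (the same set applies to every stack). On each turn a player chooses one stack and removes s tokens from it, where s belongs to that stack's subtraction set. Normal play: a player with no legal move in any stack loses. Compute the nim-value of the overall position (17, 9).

0

All stacks use S = {1, 2, 3, 7}:
n :  0  1  2  3  4  5  6  7  8  9 10 11 12 13 14 15 16 17
G :  0  1  2  3  0  1  2  3  0  1  2  3  0  1  2  3  0  1
Stack A: G(17) = 1.
Stack B: G(9) = 1.
Combined Grundy value = 1 ⊕ 1 = 0.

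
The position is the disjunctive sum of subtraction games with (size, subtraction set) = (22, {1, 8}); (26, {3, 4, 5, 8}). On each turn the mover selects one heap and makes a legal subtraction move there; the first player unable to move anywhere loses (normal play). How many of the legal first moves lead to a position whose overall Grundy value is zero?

4

Heap A, S = {1, 8}:
G(0) = 0
G(1) = mex{0} = 1
G(2) = mex{1} = 0
G(3) = mex{0} = 1
G(4) = mex{1} = 0
G(5) = mex{0} = 1
G(6) = mex{1} = 0
G(7) = mex{0} = 1
G(8) = mex{1,0} = 2
G(9) = mex{2,1} = 0
G(10) = mex{0,0} = 1
G(11) = mex{1,1} = 0
G(12) = mex{0,0} = 1
G(13) = mex{1,1} = 0
G(14) = mex{0,0} = 1
G(15) = mex{1,1} = 0
G(16) = mex{0,2} = 1
G(17) = mex{1,0} = 2
G(18) = mex{2,1} = 0
G(19) = mex{0,0} = 1
G(20) = mex{1,1} = 0
G(21) = mex{0,0} = 1
G(22) = mex{1,1} = 0
G_A(22) = 0.
Heap B, S = {3, 4, 5, 8}:
n :  0  1  2  3  4  5  6  7  8  9 10 11 12 13 14 15 16 17 18 19 20 21 22 23 24 25 26
G :  0  0  0  1  1  1  2  2  2  3  3  0  0  0  1  1  1  2  2  2  3  3  0  0  0  1  1
G_B(26) = 1.
Combined Grundy value = 0 ⊕ 1 = 1.
A winning move leaves total XOR = 0, i.e. changes one component's Grundy value g to g ⊕ X where X is the current total.
Heap A: need g' = 0⊕1 = 1. Options: 22−1→G=1, 22−8→G=1. Hits: 2.
Heap B: need g' = 1⊕1 = 0. Options: 26−3→G=0, 26−4→G=0, 26−5→G=3, 26−8→G=2. Hits: 2.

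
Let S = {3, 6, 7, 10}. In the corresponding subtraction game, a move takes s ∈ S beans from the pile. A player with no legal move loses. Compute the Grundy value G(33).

G(0) = 0
G(1) = mex{} = 0
G(2) = mex{} = 0
G(3) = mex{0} = 1
G(4) = mex{0} = 1
G(5) = mex{0} = 1
G(6) = mex{1,0} = 2
G(7) = mex{1,0,0} = 2
G(8) = mex{1,0,0} = 2
G(9) = mex{2,1,0} = 3
G(10) = mex{2,1,1,0} = 3
G(11) = mex{2,1,1,0} = 3
G(12) = mex{3,2,1,0} = 4
G(13) = mex{3,2,2,1} = 0
G(14) = mex{3,2,2,1} = 0
G(15) = mex{4,3,2,1} = 0
G(16) = mex{0,3,3,2} = 1
G(17) = mex{0,3,3,2} = 1
G(18) = mex{0,4,3,2} = 1
G(19) = mex{1,0,4,3} = 2
G(20) = mex{1,0,0,3} = 2
G(21) = mex{1,0,0,3} = 2
G(22) = mex{2,1,0,4} = 3
G(23) = mex{2,1,1,0} = 3
G(24) = mex{2,1,1,0} = 3
G(25) = mex{3,2,1,0} = 4
G(26) = mex{3,2,2,1} = 0
G(27) = mex{3,2,2,1} = 0
G(28) = mex{4,3,2,1} = 0
G(29) = mex{0,3,3,2} = 1
G(30) = mex{0,3,3,2} = 1
G(31) = mex{0,4,3,2} = 1
G(32) = mex{1,0,4,3} = 2
G(33) = mex{1,0,0,3} = 2

2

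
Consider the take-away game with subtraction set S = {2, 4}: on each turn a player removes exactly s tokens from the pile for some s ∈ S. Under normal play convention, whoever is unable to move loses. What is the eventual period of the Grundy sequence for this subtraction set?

n :  0  1  2  3  4  5  6  7  8  9 10 11 12 13 14
G :  0  0  1  1  2  2  0  0  1  1  2  2  0  0  1
G(n+6) = G(n) holds for n = 0,…,3 (a full window of length max(S) = 4), so the sequence is purely periodic with period 6.

6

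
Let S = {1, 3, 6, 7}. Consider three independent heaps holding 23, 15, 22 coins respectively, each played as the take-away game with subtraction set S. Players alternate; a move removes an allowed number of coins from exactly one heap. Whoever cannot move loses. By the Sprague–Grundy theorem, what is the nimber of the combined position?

All heaps use S = {1, 3, 6, 7}:
G(0) = 0
G(1) = mex{0} = 1
G(2) = mex{1} = 0
G(3) = mex{0,0} = 1
G(4) = mex{1,1} = 0
G(5) = mex{0,0} = 1
G(6) = mex{1,1,0} = 2
G(7) = mex{2,0,1,0} = 3
G(8) = mex{3,1,0,1} = 2
G(9) = mex{2,2,1,0} = 3
G(10) = mex{3,3,0,1} = 2
G(11) = mex{2,2,1,0} = 3
G(12) = mex{3,3,2,1} = 0
G(13) = mex{0,2,3,2} = 1
G(14) = mex{1,3,2,3} = 0
G(15) = mex{0,0,3,2} = 1
G(16) = mex{1,1,2,3} = 0
G(17) = mex{0,0,3,2} = 1
G(18) = mex{1,1,0,3} = 2
G(19) = mex{2,0,1,0} = 3
G(20) = mex{3,1,0,1} = 2
G(21) = mex{2,2,1,0} = 3
G(22) = mex{3,3,0,1} = 2
G(23) = mex{2,2,1,0} = 3
Heap A: G(23) = 3.
Heap B: G(15) = 1.
Heap C: G(22) = 2.
Combined Grundy value = 3 ⊕ 1 ⊕ 2 = 0.

0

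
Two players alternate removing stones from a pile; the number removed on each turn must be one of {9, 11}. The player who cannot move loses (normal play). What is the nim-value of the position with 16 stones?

1

G(0) = 0
G(1) = mex{} = 0
G(2) = mex{} = 0
G(3) = mex{} = 0
G(4) = mex{} = 0
G(5) = mex{} = 0
G(6) = mex{} = 0
G(7) = mex{} = 0
G(8) = mex{} = 0
G(9) = mex{0} = 1
G(10) = mex{0} = 1
G(11) = mex{0,0} = 1
G(12) = mex{0,0} = 1
G(13) = mex{0,0} = 1
G(14) = mex{0,0} = 1
G(15) = mex{0,0} = 1
G(16) = mex{0,0} = 1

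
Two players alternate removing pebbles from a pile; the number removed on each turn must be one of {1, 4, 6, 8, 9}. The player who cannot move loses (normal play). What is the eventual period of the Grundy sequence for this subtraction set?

G(0) = 0
G(1) = mex{0} = 1
G(2) = mex{1} = 0
G(3) = mex{0} = 1
G(4) = mex{1,0} = 2
G(5) = mex{2,1} = 0
G(6) = mex{0,0,0} = 1
G(7) = mex{1,1,1} = 0
G(8) = mex{0,2,0,0} = 1
G(9) = mex{1,0,1,1,0} = 2
G(10) = mex{2,1,2,0,1} = 3
G(11) = mex{3,0,0,1,0} = 2
G(12) = mex{2,1,1,2,1} = 0
G(13) = mex{0,2,0,0,2} = 1
G(14) = mex{1,3,1,1,0} = 2
G(15) = mex{2,2,2,0,1} = 3
G(16) = mex{3,0,3,1,0} = 2
G(17) = mex{2,1,2,2,1} = 0
G(18) = mex{0,2,0,3,2} = 1
G(19) = mex{1,3,1,2,3} = 0
G(20) = mex{0,2,2,0,2} = 1
G(21) = mex{1,0,3,1,0} = 2
G(22) = mex{2,1,2,2,1} = 0
G(23) = mex{0,0,0,3,2} = 1
G(24) = mex{1,1,1,2,3} = 0
G(25) = mex{0,2,0,0,2} = 1
G(26) = mex{1,0,1,1,0} = 2
G(27) = mex{2,1,2,0,1} = 3
G(28) = mex{3,0,0,1,0} = 2
G(29) = mex{2,1,1,2,1} = 0
G(30) = mex{0,2,0,0,2} = 1
G(31) = mex{1,3,1,1,0} = 2
G(32) = mex{2,2,2,0,1} = 3
G(33) = mex{3,0,3,1,0} = 2
G(34) = mex{2,1,2,2,1} = 0
G(35) = mex{0,2,0,3,2} = 1
G(n+17) = G(n) holds for n = 0,…,8 (a full window of length max(S) = 9), so the sequence is purely periodic with period 17.

17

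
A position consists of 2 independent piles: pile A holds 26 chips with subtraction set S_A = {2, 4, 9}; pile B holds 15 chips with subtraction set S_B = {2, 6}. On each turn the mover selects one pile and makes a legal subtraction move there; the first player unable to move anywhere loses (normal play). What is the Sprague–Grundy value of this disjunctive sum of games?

0

Pile A, S = {2, 4, 9}:
n :  0  1  2  3  4  5  6  7  8  9 10 11 12 13 14 15 16 17 18 19 20 21 22 23 24 25 26
G :  0  0  1  1  2  2  0  0  1  1  2  2  0  0  1  1  2  2  0  0  1  1  2  2  0  0  1
G_A(26) = 1.
Pile B, S = {2, 6}:
G(0) = 0
G(1) = mex{} = 0
G(2) = mex{0} = 1
G(3) = mex{0} = 1
G(4) = mex{1} = 0
G(5) = mex{1} = 0
G(6) = mex{0,0} = 1
G(7) = mex{0,0} = 1
G(8) = mex{1,1} = 0
G(9) = mex{1,1} = 0
G(10) = mex{0,0} = 1
G(11) = mex{0,0} = 1
G(12) = mex{1,1} = 0
G(13) = mex{1,1} = 0
G(14) = mex{0,0} = 1
G(15) = mex{0,0} = 1
G_B(15) = 1.
Combined Grundy value = 1 ⊕ 1 = 0.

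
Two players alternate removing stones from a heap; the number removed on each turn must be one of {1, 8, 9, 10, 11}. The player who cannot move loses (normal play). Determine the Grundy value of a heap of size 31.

n :  0  1  2  3  4  5  6  7  8  9 10 11 12 13 14 15 16 17 18 19 20 21 22 23 24 25 26 27 28 29 30 31
G :  0  1  0  1  0  1  0  1  2  3  2  3  2  3  2  3  4  5  0  1  0  1  0  1  0  1  2  3  2  3  2  3

3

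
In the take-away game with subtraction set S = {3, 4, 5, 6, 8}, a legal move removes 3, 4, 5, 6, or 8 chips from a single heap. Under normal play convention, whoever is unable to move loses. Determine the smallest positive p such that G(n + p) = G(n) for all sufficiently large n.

11

n :  0  1  2  3  4  5  6  7  8  9 10 11 12 13 14 15 16 17 18 19 20 21 22 23
G :  0  0  0  1  1  1  2  2  2  3  3  0  0  0  1  1  1  2  2  2  3  3  0  0
G(n+11) = G(n) holds for n = 0,…,7 (a full window of length max(S) = 8), so the sequence is purely periodic with period 11.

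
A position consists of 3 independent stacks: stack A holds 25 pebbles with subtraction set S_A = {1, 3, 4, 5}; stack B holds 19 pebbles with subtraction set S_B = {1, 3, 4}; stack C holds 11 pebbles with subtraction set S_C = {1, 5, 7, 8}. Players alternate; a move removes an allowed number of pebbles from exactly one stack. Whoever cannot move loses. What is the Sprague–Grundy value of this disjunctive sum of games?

Stack A, S = {1, 3, 4, 5}:
G(0) = 0
G(1) = mex{0} = 1
G(2) = mex{1} = 0
G(3) = mex{0,0} = 1
G(4) = mex{1,1,0} = 2
G(5) = mex{2,0,1,0} = 3
G(6) = mex{3,1,0,1} = 2
G(7) = mex{2,2,1,0} = 3
G(8) = mex{3,3,2,1} = 0
G(9) = mex{0,2,3,2} = 1
G(10) = mex{1,3,2,3} = 0
G(11) = mex{0,0,3,2} = 1
G(12) = mex{1,1,0,3} = 2
G(13) = mex{2,0,1,0} = 3
G(14) = mex{3,1,0,1} = 2
G(15) = mex{2,2,1,0} = 3
G(16) = mex{3,3,2,1} = 0
G(17) = mex{0,2,3,2} = 1
G(18) = mex{1,3,2,3} = 0
G(19) = mex{0,0,3,2} = 1
G(20) = mex{1,1,0,3} = 2
G(21) = mex{2,0,1,0} = 3
G(22) = mex{3,1,0,1} = 2
G(23) = mex{2,2,1,0} = 3
G(24) = mex{3,3,2,1} = 0
G(25) = mex{0,2,3,2} = 1
G_A(25) = 1.
Stack B, S = {1, 3, 4}:
n :  0  1  2  3  4  5  6  7  8  9 10 11 12 13 14 15 16 17 18 19
G :  0  1  0  1  2  3  2  0  1  0  1  2  3  2  0  1  0  1  2  3
G_B(19) = 3.
Stack C, S = {1, 5, 7, 8}:
G(0) = 0
G(1) = mex{0} = 1
G(2) = mex{1} = 0
G(3) = mex{0} = 1
G(4) = mex{1} = 0
G(5) = mex{0,0} = 1
G(6) = mex{1,1} = 0
G(7) = mex{0,0,0} = 1
G(8) = mex{1,1,1,0} = 2
G(9) = mex{2,0,0,1} = 3
G(10) = mex{3,1,1,0} = 2
G(11) = mex{2,0,0,1} = 3
G_C(11) = 3.
Combined Grundy value = 1 ⊕ 3 ⊕ 3 = 1.

1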